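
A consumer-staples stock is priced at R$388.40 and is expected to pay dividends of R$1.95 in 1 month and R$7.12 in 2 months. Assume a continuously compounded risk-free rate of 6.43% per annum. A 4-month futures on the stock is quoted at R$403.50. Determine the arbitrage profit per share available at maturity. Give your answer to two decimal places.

PV(dividends) I = 1.95·e^(−0.0643·1/12) + 7.12·e^(−0.0643·2/12) = 8.9837
Fair futures F* = (S − I)·e^(rT) = (388.40 − 8.9837)·e^0.021433 = 379.4163 × 1.021664 = 387.6360
Market R$403.50 > fair 387.6360: forward overpriced → cash-and-carry (borrow at r, buy the stock and collect the dividends, short the forward).
Profit at T = |F_mkt − F*| = |403.50 − 387.6360| = R$15.86 per share

R$15.86 per share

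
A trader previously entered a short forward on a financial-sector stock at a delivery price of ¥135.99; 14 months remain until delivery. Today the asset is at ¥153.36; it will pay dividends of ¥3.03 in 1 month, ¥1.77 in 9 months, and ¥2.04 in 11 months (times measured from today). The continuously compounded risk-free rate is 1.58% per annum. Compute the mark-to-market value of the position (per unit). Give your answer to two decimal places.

-¥13.07

PV(remaining dividends) I = 3.03·e^(−0.0158·1/12) + 1.77·e^(−0.0158·9/12) + 2.04·e^(−0.0158·11/12) = 6.7858
Current forward F = (S − I)·e^(rT) = (153.36 − 6.7858)·e^(0.0158·14/12) = 146.5742 × 1.018604 = 149.3011
Value (long) = (F − K)·e^(−rT) = (149.3011 − 135.99) × 0.981736 = 13.0680
Short position value = −(long value) = -¥13.07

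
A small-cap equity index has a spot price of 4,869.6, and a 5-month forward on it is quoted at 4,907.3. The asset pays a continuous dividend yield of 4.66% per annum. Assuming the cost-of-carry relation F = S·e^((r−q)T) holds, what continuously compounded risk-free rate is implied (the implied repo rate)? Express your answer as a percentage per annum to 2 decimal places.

From F = S·e^((r−q)T): (r − q) = ln(F/S)/T
ln(4907.3/4869.6) = ln(1.007742) = 0.007712
(r − q) = 0.007712 / (5/12) = 0.018509
r = ln(F/S)/T + q = 0.018509 + 0.0466 = 0.065109
r = 6.51%

6.51%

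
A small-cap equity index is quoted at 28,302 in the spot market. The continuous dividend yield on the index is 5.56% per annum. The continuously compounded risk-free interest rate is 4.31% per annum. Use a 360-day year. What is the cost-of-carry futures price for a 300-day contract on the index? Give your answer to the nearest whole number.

28,009

F = S·e^((r − q)T) = 28302 · e^((0.0431 − 0.0556) × 300/360)
= 28302 · e^-0.010417 = 28302 × 0.989637
F = 28,009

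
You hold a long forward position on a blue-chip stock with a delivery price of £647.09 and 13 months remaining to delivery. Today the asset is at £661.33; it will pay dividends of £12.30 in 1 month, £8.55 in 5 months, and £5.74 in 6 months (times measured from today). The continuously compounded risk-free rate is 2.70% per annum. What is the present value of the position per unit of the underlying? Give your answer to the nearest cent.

PV(remaining dividends) I = 12.30·e^(−0.0270·1/12) + 8.55·e^(−0.0270·5/12) + 5.74·e^(−0.0270·6/12) = 26.3897
Current forward F = (S − I)·e^(rT) = (661.33 − 26.3897)·e^(0.0270·13/12) = 634.9403 × 1.029682 = 653.7866
Value (long) = (F − K)·e^(−rT) = (653.7866 − 647.09) × 0.971174 = 6.5036
Value = £6.50

£6.50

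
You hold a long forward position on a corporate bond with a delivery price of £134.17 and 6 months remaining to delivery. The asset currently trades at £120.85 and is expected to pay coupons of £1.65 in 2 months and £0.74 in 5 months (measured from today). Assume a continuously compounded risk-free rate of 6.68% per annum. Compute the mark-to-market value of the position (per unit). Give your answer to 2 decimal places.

-£11.26

PV(remaining coupons) I = 1.65·e^(−0.0668·2/12) + 0.74·e^(−0.0668·5/12) = 2.3514
Current forward F = (S − I)·e^(rT) = (120.85 − 2.3514)·e^(0.0668·6/12) = 118.4986 × 1.033964 = 122.5233
Value (long) = (F − K)·e^(−rT) = (122.5233 − 134.17) × 0.967152 = -11.2641
Value = -£11.26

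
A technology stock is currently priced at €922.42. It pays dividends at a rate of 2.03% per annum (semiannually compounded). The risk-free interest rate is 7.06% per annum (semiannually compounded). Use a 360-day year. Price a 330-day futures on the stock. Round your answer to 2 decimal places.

F = S · (1+r/2)^(2T) / (1+q/2)^(2T)
= 922.42 × 1.065667 / 1.018687 = 922.42 × 1.046118
F = €964.96

€964.96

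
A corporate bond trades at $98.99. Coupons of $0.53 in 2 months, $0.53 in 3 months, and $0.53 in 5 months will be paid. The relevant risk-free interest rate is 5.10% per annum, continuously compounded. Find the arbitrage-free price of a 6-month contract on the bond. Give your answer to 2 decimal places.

$99.94

PV(coupons) I = 0.53·e^(−0.0510·2/12) + 0.53·e^(−0.0510·3/12) + 0.53·e^(−0.0510·5/12)
I = 0.5255 + 0.5233 + 0.5189 = 1.5677
F = (S − I)·e^(rT) = (98.99 − 1.5677) · e^(0.0510·6/12)
= 97.4223 · e^0.025500 = 97.4223 × 1.025828 = $99.94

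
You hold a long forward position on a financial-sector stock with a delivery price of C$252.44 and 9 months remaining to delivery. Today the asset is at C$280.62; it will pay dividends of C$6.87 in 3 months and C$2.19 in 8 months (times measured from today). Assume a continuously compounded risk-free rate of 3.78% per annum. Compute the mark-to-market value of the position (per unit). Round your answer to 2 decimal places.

C$26.30

PV(remaining dividends) I = 6.87·e^(−0.0378·3/12) + 2.19·e^(−0.0378·8/12) = 8.9409
Current forward F = (S − I)·e^(rT) = (280.62 − 8.9409)·e^(0.0378·9/12) = 271.6791 × 1.028756 = 279.4915
Value (long) = (F − K)·e^(−rT) = (279.4915 − 252.44) × 0.972048 = 26.2954
Value = C$26.30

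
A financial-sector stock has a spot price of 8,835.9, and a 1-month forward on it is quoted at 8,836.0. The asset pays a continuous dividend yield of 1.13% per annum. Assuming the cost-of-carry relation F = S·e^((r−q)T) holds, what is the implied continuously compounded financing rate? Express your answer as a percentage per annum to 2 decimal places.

From F = S·e^((r−q)T): (r − q) = ln(F/S)/T
ln(8836.0/8835.9) = ln(1.000011) = 0.000011
(r − q) = 0.000011 / (1/12) = 0.000132
r = ln(F/S)/T + q = 0.000132 + 0.0113 = 0.011432
r = 1.14%

1.14%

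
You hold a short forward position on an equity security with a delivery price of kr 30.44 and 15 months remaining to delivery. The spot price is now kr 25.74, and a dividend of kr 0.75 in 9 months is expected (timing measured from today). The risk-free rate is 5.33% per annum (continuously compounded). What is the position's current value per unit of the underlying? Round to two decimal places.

kr 3.46

PV(remaining dividends) I = 0.75·e^(−0.0533·9/12) = 0.7206
Current forward F = (S − I)·e^(rT) = (25.74 − 0.7206)·e^(0.0533·15/12) = 25.0194 × 1.068895 = 26.7431
Value (long) = (F − K)·e^(−rT) = (26.7431 − 30.44) × 0.935546 = -3.4586
Short position value = −(long value) = kr 3.46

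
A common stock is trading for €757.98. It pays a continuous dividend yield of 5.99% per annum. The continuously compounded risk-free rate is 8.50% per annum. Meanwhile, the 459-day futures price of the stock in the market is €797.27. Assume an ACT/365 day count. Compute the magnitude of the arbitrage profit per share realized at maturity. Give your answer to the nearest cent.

Fair futures: F* = S·e^(carry·T), with carry = (r − q) = 0.0850 − 0.0599 = 0.0251
F* = 757.98 · e^(0.0251 × 459/365) = 757.98 · e^0.031564 = 757.98 × 1.032067 = €782.2861
Market €797.27 > fair €782.2861: forward overpriced → cash-and-carry (buy spot, short the forward).
At maturity, profit = |F_mkt − F*| = |797.27 − 782.2861| = €14.98 per share

€14.98 per share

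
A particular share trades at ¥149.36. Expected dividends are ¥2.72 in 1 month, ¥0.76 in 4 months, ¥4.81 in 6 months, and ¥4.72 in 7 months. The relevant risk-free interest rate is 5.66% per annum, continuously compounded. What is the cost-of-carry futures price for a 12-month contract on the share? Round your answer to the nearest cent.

¥144.62

PV(dividends) I = 2.72·e^(−0.0566·1/12) + 0.76·e^(−0.0566·4/12) + 4.81·e^(−0.0566·6/12) + 4.72·e^(−0.0566·7/12)
I = 2.7072 + 0.7458 + 4.6758 + 4.5667 = 12.6955
F = (S − I)·e^(rT) = (149.36 − 12.6955) · e^(0.0566·12/12)
= 136.6645 · e^0.056600 = 136.6645 × 1.058232 = ¥144.62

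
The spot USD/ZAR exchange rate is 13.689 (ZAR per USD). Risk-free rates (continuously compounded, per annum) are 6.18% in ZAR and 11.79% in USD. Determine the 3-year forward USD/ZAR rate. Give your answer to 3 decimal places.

11.569

F = S·e^((r_ZAR − r_USD)T) = 13.689 · e^((0.0618 − 0.1179) × 3)
= 13.689 · e^-0.168300 = 13.689 × 0.845100
F = 11.569 ZAR per USD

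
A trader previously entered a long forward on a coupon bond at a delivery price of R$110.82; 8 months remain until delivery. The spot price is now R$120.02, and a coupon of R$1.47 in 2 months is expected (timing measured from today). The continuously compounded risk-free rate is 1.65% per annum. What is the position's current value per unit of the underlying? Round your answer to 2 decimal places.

PV(remaining coupons) I = 1.47·e^(−0.0165·2/12) = 1.4660
Current forward F = (S − I)·e^(rT) = (120.02 − 1.4660)·e^(0.0165·8/12) = 118.5540 × 1.011061 = 119.8653
Value (long) = (F − K)·e^(−rT) = (119.8653 − 110.82) × 0.989060 = 8.9463
Value = R$8.95

R$8.95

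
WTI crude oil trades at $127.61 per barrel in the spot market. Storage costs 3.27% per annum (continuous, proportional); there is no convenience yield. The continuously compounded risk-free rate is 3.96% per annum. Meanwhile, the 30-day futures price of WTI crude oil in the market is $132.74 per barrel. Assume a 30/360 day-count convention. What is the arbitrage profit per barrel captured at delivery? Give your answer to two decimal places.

Fair futures: F* = S·e^(carry·T), with carry = (r + u) = 0.0396 + 0.0327 = 0.0723
F* = 127.61 · e^(0.0723 × 30/360) = 127.61 · e^0.006025 = 127.61 × 1.006043 = $128.3811
Market $132.74 > fair $128.3811: forward overpriced → cash-and-carry (buy spot, short the forward).
At maturity, profit = |F_mkt − F*| = |132.74 − 128.3811| = $4.36 per barrel

$4.36 per barrel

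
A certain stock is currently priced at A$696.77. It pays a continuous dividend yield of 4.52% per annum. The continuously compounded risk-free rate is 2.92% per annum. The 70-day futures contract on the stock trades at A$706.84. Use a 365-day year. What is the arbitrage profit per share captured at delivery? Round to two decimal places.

Fair futures: F* = S·e^(carry·T), with carry = (r − q) = 0.0292 − 0.0452 = -0.0160
F* = 696.77 · e^(-0.0160 × 70/365) = 696.77 · e^-0.003068 = 696.77 × 0.996937 = A$694.6358
Market A$706.84 > fair A$694.6358: forward overpriced → cash-and-carry (buy spot, short the forward).
At maturity, profit = |F_mkt − F*| = |706.84 − 694.6358| = A$12.20 per share

A$12.20 per share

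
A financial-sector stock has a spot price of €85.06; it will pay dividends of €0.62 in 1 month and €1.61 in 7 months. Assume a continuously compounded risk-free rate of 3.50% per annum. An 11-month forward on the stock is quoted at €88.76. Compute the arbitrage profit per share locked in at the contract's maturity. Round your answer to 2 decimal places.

PV(dividends) I = 0.62·e^(−0.0350·1/12) + 1.61·e^(−0.0350·7/12) = 2.1957
Fair forward F* = (S − I)·e^(rT) = (85.06 − 2.1957)·e^0.032083 = 82.8643 × 1.032603 = 85.5659
Market €88.76 > fair 85.5659: forward overpriced → cash-and-carry (borrow at r, buy the stock and collect the dividends, short the forward).
Profit at T = |F_mkt − F*| = |88.76 − 85.5659| = €3.19 per share

€3.19 per share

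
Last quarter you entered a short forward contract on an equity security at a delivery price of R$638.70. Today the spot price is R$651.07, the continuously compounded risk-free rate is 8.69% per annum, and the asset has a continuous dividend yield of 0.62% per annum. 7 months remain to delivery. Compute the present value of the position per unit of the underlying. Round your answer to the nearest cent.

Current fair forward for the remaining 7 months: F = S·e^((r − q)·T), (r − q) = 0.0869 − 0.0062 = 0.0807
F = 651.07 · e^(0.0807 × 7/12) = 651.07 × 1.048201 = 682.4522
Value of long forward = (F − K)·e^(−rT) = (682.4522 − 638.70) · e^(−0.0869·7/12)
= 43.7522 × 0.950572 = 41.59
Short position value = −(long value) = -R$41.59

-R$41.59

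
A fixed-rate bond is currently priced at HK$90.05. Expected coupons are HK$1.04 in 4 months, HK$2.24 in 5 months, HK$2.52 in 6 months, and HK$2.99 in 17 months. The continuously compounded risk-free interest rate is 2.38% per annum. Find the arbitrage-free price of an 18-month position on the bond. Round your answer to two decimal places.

HK$84.38

PV(coupons) I = 1.04·e^(−0.0238·4/12) + 2.24·e^(−0.0238·5/12) + 2.52·e^(−0.0238·6/12) + 2.99·e^(−0.0238·17/12)
I = 1.0318 + 2.2179 + 2.4902 + 2.8909 = 8.6308
F = (S − I)·e^(rT) = (90.05 − 8.6308) · e^(0.0238·18/12)
= 81.4192 · e^0.035700 = 81.4192 × 1.036345 = HK$84.38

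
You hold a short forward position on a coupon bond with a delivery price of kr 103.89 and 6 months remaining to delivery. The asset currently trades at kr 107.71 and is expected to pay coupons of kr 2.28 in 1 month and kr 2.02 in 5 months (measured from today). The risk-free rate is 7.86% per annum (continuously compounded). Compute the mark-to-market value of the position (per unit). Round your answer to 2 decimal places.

-kr 3.60

PV(remaining coupons) I = 2.28·e^(−0.0786·1/12) + 2.02·e^(−0.0786·5/12) = 4.2200
Current forward F = (S − I)·e^(rT) = (107.71 − 4.2200)·e^(0.0786·6/12) = 103.4900 × 1.040082 = 107.6381
Value (long) = (F − K)·e^(−rT) = (107.6381 − 103.89) × 0.961462 = 3.6037
Short position value = −(long value) = -kr 3.60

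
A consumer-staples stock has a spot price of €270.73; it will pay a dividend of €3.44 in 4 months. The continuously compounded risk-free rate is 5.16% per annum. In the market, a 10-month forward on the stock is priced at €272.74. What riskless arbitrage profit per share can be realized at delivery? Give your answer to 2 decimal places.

€6.36 per share

PV(dividends) I = 3.44·e^(−0.0516·4/12) = 3.3813
Fair forward F* = (S − I)·e^(rT) = (270.73 − 3.3813)·e^0.043000 = 267.3487 × 1.043938 = 279.0955
Market €272.74 < fair 279.0955: forward underpriced → reverse cash-and-carry (short the stock, invest proceeds at r, pay the dividends, go long the forward).
Profit at T = |F_mkt − F*| = |272.74 − 279.0955| = €6.36 per share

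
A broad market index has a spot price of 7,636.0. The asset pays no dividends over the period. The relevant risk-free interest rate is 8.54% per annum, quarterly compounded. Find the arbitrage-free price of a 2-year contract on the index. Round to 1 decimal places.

9,042.0

F = S · (1+r/4)^(4T)
= 7636.0 × 1.184123
F = 9,042.0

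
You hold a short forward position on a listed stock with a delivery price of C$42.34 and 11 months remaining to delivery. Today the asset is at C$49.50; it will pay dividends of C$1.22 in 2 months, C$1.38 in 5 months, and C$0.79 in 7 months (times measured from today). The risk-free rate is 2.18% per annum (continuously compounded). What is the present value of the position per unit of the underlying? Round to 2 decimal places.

-C$4.63

PV(remaining dividends) I = 1.22·e^(−0.0218·2/12) + 1.38·e^(−0.0218·5/12) + 0.79·e^(−0.0218·7/12) = 3.3631
Current forward F = (S − I)·e^(rT) = (49.50 − 3.3631)·e^(0.0218·11/12) = 46.1369 × 1.020184 = 47.0681
Value (long) = (F − K)·e^(−rT) = (47.0681 − 42.34) × 0.980215 = 4.6346
Short position value = −(long value) = -C$4.63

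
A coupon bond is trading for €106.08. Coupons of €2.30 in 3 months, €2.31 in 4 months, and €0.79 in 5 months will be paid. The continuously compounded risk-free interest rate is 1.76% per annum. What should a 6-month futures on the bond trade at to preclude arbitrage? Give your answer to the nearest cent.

€101.60

PV(coupons) I = 2.30·e^(−0.0176·3/12) + 2.31·e^(−0.0176·4/12) + 0.79·e^(−0.0176·5/12)
I = 2.2899 + 2.2965 + 0.7842 = 5.3706
F = (S − I)·e^(rT) = (106.08 − 5.3706) · e^(0.0176·6/12)
= 100.7094 · e^0.008800 = 100.7094 × 1.008839 = €101.60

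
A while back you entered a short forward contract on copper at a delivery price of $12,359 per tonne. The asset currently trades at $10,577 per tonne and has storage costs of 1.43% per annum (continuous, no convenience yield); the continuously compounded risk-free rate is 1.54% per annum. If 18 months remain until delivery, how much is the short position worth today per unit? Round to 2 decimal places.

$1270.45 per tonne

Current fair forward for the remaining 18 months: F = S·e^((r + u)·T), (r + u) = 0.0154 + 0.0143 = 0.0297
F = 10577 · e^(0.0297 × 18/12) = 10577 × 1.04555725 = 11058.8590
Value of long forward = (F − K)·e^(−rT) = (11058.8590 − 12359) · e^(−0.0154·18/12)
= -1300.1410 × 0.97716476 = -1270.45
Short position value = −(long value) = $1270.45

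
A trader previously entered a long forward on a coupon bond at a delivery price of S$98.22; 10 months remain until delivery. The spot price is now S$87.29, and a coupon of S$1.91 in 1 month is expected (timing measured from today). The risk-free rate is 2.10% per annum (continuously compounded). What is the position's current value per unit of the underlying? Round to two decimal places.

-S$11.13

PV(remaining coupons) I = 1.91·e^(−0.0210·1/12) = 1.9067
Current forward F = (S − I)·e^(rT) = (87.29 − 1.9067)·e^(0.0210·10/12) = 85.3833 × 1.017654 = 86.8907
Value (long) = (F − K)·e^(−rT) = (86.8907 − 98.22) × 0.982652 = -11.1328
Value = -S$11.13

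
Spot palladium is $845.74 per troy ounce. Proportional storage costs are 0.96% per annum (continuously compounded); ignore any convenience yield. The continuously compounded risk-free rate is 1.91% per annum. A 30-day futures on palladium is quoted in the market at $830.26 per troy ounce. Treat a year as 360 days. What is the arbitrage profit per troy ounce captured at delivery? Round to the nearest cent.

Fair futures: F* = S·e^(carry·T), with carry = (r + u) = 0.0191 + 0.0096 = 0.0287
F* = 845.74 · e^(0.0287 × 30/360) = 845.74 · e^0.002392 = 845.74 × 1.002395 = $847.7655
Market $830.26 < fair $847.7655: forward underpriced → reverse cash-and-carry (short spot, go long the forward).
At maturity, profit = |F_mkt − F*| = |830.26 − 847.7655| = $17.51 per troy ounce

$17.51 per troy ounce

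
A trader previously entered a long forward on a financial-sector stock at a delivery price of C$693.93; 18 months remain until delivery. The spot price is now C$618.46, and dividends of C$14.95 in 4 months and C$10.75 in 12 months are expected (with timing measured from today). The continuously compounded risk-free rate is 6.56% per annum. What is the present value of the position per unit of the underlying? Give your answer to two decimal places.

-C$35.13

PV(remaining dividends) I = 14.95·e^(−0.0656·4/12) + 10.75·e^(−0.0656·12/12) = 24.6941
Current forward F = (S − I)·e^(rT) = (618.46 − 24.6941)·e^(0.0656·18/12) = 593.7659 × 1.103404 = 655.1637
Value (long) = (F − K)·e^(−rT) = (655.1637 − 693.93) × 0.906286 = -35.1334
Value = -C$35.13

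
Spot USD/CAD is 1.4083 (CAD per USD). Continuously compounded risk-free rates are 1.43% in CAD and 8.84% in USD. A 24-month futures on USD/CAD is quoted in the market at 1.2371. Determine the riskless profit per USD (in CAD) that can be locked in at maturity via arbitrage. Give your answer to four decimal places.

0.0228 per USD (in CAD)

Fair futures: F* = S·e^(carry·T), with carry = (r_CAD − r_USD) = 0.0143 − 0.0884 = -0.0741
F* = 1.4083 · e^(-0.0741 × 24/12) = 1.4083 · e^-0.148200 = 1.4083 × 0.862259 = 1.2143
Market 1.2371 > fair 1.2143: forward overpriced → cash-and-carry (buy spot, short the forward).
At maturity, profit = |F_mkt − F*| = |1.2371 − 1.2143| = 0.0228 per USD (in CAD)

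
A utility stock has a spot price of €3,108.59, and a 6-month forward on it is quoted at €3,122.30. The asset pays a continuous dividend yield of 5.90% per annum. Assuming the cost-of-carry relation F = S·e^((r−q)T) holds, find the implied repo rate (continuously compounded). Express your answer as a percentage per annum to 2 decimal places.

6.78%

From F = S·e^((r−q)T): (r − q) = ln(F/S)/T
ln(3122.30/3108.59) = ln(1.004410) = 0.004400
(r − q) = 0.004400 / (6/12) = 0.008800
r = ln(F/S)/T + q = 0.008800 + 0.0590 = 0.067800
r = 6.78%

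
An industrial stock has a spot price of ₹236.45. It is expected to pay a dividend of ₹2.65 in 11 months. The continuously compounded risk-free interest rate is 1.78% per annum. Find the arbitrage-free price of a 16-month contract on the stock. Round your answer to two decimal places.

PV(dividends) I = 2.65·e^(−0.0178·11/12)
I = 2.6071
F = (S − I)·e^(rT) = (236.45 − 2.6071) · e^(0.0178·16/12)
= 233.8429 · e^0.023733 = 233.8429 × 1.024017 = ₹239.46

₹239.46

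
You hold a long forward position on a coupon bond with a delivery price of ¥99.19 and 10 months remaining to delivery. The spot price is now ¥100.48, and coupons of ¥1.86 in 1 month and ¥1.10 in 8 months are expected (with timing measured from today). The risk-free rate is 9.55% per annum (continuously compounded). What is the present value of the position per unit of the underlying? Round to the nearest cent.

PV(remaining coupons) I = 1.86·e^(−0.0955·1/12) + 1.10·e^(−0.0955·8/12) = 2.8774
Current forward F = (S − I)·e^(rT) = (100.48 − 2.8774)·e^(0.0955·10/12) = 97.6026 × 1.082836 = 105.6876
Value (long) = (F − K)·e^(−rT) = (105.6876 − 99.19) × 0.923501 = 6.0005
Value = ¥6.00

¥6.00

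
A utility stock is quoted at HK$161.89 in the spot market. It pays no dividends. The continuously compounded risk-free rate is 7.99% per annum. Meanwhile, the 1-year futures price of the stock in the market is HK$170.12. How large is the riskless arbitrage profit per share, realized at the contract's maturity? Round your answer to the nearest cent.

Fair futures: F* = S·e^(carry·T), with carry = r = 0.0799
F* = 161.89 · e^(0.0799 × 1) = 161.89 · e^0.079900 = 161.89 × 1.083179 = HK$175.3558
Market HK$170.12 < fair HK$175.3558: forward underpriced → reverse cash-and-carry (short spot, go long the forward).
At maturity, profit = |F_mkt − F*| = |170.12 − 175.3558| = HK$5.24 per share

HK$5.24 per share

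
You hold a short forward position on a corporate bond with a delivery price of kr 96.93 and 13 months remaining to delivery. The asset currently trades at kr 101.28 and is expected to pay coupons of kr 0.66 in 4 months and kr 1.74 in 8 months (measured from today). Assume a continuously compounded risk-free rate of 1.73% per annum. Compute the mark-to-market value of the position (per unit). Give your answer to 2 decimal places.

PV(remaining coupons) I = 0.66·e^(−0.0173·4/12) + 1.74·e^(−0.0173·8/12) = 2.3763
Current forward F = (S − I)·e^(rT) = (101.28 − 2.3763)·e^(0.0173·13/12) = 98.9037 × 1.018918 = 100.7748
Value (long) = (F − K)·e^(−rT) = (100.7748 − 96.93) × 0.981433 = 3.7734
Short position value = −(long value) = -kr 3.77

-kr 3.77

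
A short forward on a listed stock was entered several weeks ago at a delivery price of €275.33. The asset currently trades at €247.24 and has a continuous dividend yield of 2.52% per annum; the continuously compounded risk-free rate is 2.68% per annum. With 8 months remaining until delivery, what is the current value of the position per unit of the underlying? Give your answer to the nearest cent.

Current fair forward for the remaining 8 months: F = S·e^((r − q)·T), (r − q) = 0.0268 − 0.0252 = 0.0016
F = 247.24 · e^(0.0016 × 8/12) = 247.24 × 1.001067 = 247.5038
Value of long forward = (F − K)·e^(−rT) = (247.5038 − 275.33) · e^(−0.0268·8/12)
= -27.8262 × 0.982292 = -27.33
Short position value = −(long value) = €27.33

€27.33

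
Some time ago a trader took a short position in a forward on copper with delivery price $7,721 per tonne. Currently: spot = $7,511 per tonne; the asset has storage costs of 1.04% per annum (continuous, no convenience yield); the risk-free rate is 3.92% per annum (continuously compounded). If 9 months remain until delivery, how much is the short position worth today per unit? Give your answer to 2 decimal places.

-$72.51 per tonne

Current fair forward for the remaining 9 months: F = S·e^((r + u)·T), (r + u) = 0.0392 + 0.0104 = 0.0496
F = 7511 · e^(0.0496 × 9/12) = 7511 × 1.03790058 = 7795.6713
Value of long forward = (F − K)·e^(−rT) = (7795.6713 − 7721) · e^(−0.0392·9/12)
= 74.6713 × 0.97102798 = 72.51
Short position value = −(long value) = -$72.51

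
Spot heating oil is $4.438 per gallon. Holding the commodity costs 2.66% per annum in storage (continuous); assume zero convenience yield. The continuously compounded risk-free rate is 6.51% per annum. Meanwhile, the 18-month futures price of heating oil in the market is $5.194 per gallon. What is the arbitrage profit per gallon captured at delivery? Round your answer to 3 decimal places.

$0.102 per gallon

Fair futures: F* = S·e^(carry·T), with carry = (r + u) = 0.0651 + 0.0266 = 0.0917
F* = 4.438 · e^(0.0917 × 18/12) = 4.438 · e^0.137550 = 4.438 × 1.147459 = $5.0924
Market $5.194 > fair $5.0924: forward overpriced → cash-and-carry (buy spot, short the forward).
At maturity, profit = |F_mkt − F*| = |5.194 − 5.0924| = $0.102 per gallon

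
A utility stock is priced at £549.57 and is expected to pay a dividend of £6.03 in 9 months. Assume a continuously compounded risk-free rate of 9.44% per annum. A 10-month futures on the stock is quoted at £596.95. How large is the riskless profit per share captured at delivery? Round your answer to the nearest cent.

£8.48 per share

PV(dividends) I = 6.03·e^(−0.0944·9/12) = 5.6178
Fair futures F* = (S − I)·e^(rT) = (549.57 − 5.6178)·e^0.078667 = 543.9522 × 1.081844 = 588.4714
Market £596.95 > fair 588.4714: forward overpriced → cash-and-carry (borrow at r, buy the stock and collect the dividends, short the forward).
Profit at T = |F_mkt − F*| = |596.95 − 588.4714| = £8.48 per share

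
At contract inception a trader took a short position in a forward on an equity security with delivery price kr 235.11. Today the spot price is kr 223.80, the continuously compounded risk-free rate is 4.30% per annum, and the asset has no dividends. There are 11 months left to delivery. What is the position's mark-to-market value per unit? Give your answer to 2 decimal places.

Current fair forward for the remaining 11 months: F = S·e^(r·T), r = 0.0430
F = 223.80 · e^(0.0430 × 11/12) = 223.80 × 1.040204 = 232.7977
Value of long forward = (F − K)·e^(−rT) = (232.7977 − 235.11) · e^(−0.0430·11/12)
= -2.3123 × 0.961350 = -2.22
Short position value = −(long value) = kr 2.22

kr 2.22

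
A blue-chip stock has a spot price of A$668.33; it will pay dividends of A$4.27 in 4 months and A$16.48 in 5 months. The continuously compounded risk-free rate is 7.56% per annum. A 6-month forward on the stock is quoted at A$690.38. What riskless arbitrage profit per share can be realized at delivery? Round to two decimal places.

PV(dividends) I = 4.27·e^(−0.0756·4/12) + 16.48·e^(−0.0756·5/12) = 20.1327
Fair forward F* = (S − I)·e^(rT) = (668.33 − 20.1327)·e^0.037800 = 648.1973 × 1.038524 = 673.1685
Market A$690.38 > fair 673.1685: forward overpriced → cash-and-carry (borrow at r, buy the stock and collect the dividends, short the forward).
Profit at T = |F_mkt − F*| = |690.38 − 673.1685| = A$17.21 per share

A$17.21 per share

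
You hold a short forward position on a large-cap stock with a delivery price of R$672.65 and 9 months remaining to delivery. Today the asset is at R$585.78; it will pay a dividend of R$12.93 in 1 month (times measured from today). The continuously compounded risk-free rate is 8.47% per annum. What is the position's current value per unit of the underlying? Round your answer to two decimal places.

R$58.31

PV(remaining dividends) I = 12.93·e^(−0.0847·1/12) = 12.8391
Current forward F = (S − I)·e^(rT) = (585.78 − 12.8391)·e^(0.0847·9/12) = 572.9409 × 1.065586 = 610.5178
Value (long) = (F − K)·e^(−rT) = (610.5178 − 672.65) × 0.938451 = -58.3080
Short position value = −(long value) = R$58.31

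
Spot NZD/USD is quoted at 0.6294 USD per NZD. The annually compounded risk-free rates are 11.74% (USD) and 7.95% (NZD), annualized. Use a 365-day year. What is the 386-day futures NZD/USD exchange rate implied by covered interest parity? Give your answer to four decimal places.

By covered interest parity, F = S · (1+r_USD)^T / (1+r_NZD)^T
= 0.6294 × 1.124559 / 1.084262 = 0.6294 × 1.037165
F = 0.6528 USD per NZD

0.6528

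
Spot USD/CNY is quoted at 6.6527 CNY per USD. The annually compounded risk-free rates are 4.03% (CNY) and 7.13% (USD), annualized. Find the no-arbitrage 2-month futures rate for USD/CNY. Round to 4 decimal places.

By covered interest parity, F = S · (1+r_CNY)^T / (1+r_USD)^T
= 6.6527 × 1.006607 / 1.011545 = 6.6527 × 0.995118
F = 6.6202 CNY per USD

6.6202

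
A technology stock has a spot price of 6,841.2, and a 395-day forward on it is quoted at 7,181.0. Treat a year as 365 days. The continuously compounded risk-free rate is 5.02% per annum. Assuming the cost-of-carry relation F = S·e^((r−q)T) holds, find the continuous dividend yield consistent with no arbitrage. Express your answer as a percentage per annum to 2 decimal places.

0.54%

From F = S·e^((r−q)T): (r − q) = ln(F/S)/T
ln(7181.0/6841.2) = ln(1.049670) = 0.048476
(r − q) = 0.048476 / (395/365) = 0.044794
q = r − ln(F/S)/T = 0.0502 − 0.044794 = 0.005406
q = 0.54%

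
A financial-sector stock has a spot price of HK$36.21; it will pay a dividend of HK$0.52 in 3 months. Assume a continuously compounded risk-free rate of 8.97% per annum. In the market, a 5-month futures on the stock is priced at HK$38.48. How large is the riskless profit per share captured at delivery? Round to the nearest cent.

PV(dividends) I = 0.52·e^(−0.0897·3/12) = 0.5085
Fair futures F* = (S − I)·e^(rT) = (36.21 − 0.5085)·e^0.037375 = 35.7015 × 1.038082 = 37.0611
Market HK$38.48 > fair 37.0611: forward overpriced → cash-and-carry (borrow at r, buy the stock and collect the dividends, short the forward).
Profit at T = |F_mkt − F*| = |38.48 − 37.0611| = HK$1.42 per share

HK$1.42 per share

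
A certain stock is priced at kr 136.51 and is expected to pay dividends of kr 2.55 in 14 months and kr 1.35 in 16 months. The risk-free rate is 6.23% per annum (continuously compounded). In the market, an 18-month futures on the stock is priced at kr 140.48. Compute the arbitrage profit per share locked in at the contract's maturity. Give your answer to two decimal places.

PV(dividends) I = 2.55·e^(−0.0623·14/12) + 1.35·e^(−0.0623·16/12) = 3.6136
Fair futures F* = (S − I)·e^(rT) = (136.51 − 3.6136)·e^0.093450 = 132.8964 × 1.097956 = 145.9144
Market kr 140.48 < fair 145.9144: forward underpriced → reverse cash-and-carry (short the stock, invest proceeds at r, pay the dividends, go long the forward).
Profit at T = |F_mkt − F*| = |140.48 − 145.9144| = kr 5.43 per share

kr 5.43 per share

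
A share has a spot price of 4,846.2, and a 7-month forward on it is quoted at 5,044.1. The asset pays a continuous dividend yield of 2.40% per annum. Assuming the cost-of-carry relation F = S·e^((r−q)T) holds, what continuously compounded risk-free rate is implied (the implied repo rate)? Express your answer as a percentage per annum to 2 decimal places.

From F = S·e^((r−q)T): (r − q) = ln(F/S)/T
ln(5044.1/4846.2) = ln(1.040836) = 0.040024
(r − q) = 0.040024 / (7/12) = 0.068613
r = ln(F/S)/T + q = 0.068613 + 0.0240 = 0.092613
r = 9.26%

9.26%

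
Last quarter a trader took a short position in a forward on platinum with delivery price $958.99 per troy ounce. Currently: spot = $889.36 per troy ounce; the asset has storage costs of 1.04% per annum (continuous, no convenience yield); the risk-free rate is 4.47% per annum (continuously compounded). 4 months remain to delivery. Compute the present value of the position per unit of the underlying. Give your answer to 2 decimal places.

Current fair forward for the remaining 4 months: F = S·e^((r + u)·T), (r + u) = 0.0447 + 0.0104 = 0.0551
F = 889.36 · e^(0.0551 × 4/12) = 889.36 × 1.018536 = 905.8452
Value of long forward = (F − K)·e^(−rT) = (905.8452 − 958.99) · e^(−0.0447·4/12)
= -53.1448 × 0.985210 = -52.36
Short position value = −(long value) = $52.36

$52.36 per troy ounce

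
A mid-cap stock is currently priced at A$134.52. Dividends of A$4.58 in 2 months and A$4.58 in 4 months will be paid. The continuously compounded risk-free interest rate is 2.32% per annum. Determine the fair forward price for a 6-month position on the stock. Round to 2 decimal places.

A$126.88

PV(dividends) I = 4.58·e^(−0.0232·2/12) + 4.58·e^(−0.0232·4/12)
I = 4.5623 + 4.5447 = 9.1070
F = (S − I)·e^(rT) = (134.52 − 9.1070) · e^(0.0232·6/12)
= 125.4130 · e^0.011600 = 125.4130 × 1.011668 = A$126.88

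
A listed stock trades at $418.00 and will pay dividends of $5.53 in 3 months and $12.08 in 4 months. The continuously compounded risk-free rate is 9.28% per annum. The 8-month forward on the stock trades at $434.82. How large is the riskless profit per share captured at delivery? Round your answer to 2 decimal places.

PV(dividends) I = 5.53·e^(−0.0928·3/12) + 12.08·e^(−0.0928·4/12) = 17.1152
Fair forward F* = (S − I)·e^(rT) = (418.00 − 17.1152)·e^0.061867 = 400.8848 × 1.063821 = 426.4697
Market $434.82 > fair 426.4697: forward overpriced → cash-and-carry (borrow at r, buy the stock and collect the dividends, short the forward).
Profit at T = |F_mkt − F*| = |434.82 − 426.4697| = $8.35 per share

$8.35 per share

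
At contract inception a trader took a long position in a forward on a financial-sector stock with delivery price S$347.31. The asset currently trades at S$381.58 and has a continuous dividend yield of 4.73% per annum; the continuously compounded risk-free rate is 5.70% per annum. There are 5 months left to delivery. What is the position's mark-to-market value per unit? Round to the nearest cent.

S$34.97

Current fair forward for the remaining 5 months: F = S·e^((r − q)·T), (r − q) = 0.0570 − 0.0473 = 0.0097
F = 381.58 · e^(0.0097 × 5/12) = 381.58 × 1.004050 = 383.1254
Value of long forward = (F − K)·e^(−rT) = (383.1254 − 347.31) · e^(−0.0570·5/12)
= 35.8154 × 0.976530 = 34.97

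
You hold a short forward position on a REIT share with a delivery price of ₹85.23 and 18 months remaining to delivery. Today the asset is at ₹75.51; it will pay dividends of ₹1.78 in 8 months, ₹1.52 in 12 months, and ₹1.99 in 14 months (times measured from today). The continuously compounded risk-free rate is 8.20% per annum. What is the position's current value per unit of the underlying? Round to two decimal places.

PV(remaining dividends) I = 1.78·e^(−0.0820·8/12) + 1.52·e^(−0.0820·12/12) + 1.99·e^(−0.0820·14/12) = 4.8941
Current forward F = (S − I)·e^(rT) = (75.51 − 4.8941)·e^(0.0820·18/12) = 70.6159 × 1.130884 = 79.8584
Value (long) = (F − K)·e^(−rT) = (79.8584 − 85.23) × 0.884264 = -4.7499
Short position value = −(long value) = ₹4.75

₹4.75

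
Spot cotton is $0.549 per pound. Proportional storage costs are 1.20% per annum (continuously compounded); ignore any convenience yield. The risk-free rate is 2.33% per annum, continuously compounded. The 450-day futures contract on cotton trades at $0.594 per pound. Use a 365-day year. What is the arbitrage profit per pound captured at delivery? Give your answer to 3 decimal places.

$0.021 per pound

Fair futures: F* = S·e^(carry·T), with carry = (r + u) = 0.0233 + 0.0120 = 0.0353
F* = 0.549 · e^(0.0353 × 450/365) = 0.549 · e^0.043521 = 0.549 × 1.044482 = $0.5734
Market $0.594 > fair $0.5734: forward overpriced → cash-and-carry (buy spot, short the forward).
At maturity, profit = |F_mkt − F*| = |0.594 − 0.5734| = $0.021 per pound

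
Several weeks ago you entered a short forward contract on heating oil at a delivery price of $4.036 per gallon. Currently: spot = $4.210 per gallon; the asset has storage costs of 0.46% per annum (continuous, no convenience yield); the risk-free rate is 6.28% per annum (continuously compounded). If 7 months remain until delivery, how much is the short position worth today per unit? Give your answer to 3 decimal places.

Current fair forward for the remaining 7 months: F = S·e^((r + u)·T), (r + u) = 0.0628 + 0.0046 = 0.0674
F = 4.210 · e^(0.0674 × 7/12) = 4.210 × 1.040100 = 4.3788
Value of long forward = (F − K)·e^(−rT) = (4.3788 − 4.036) · e^(−0.0628·7/12)
= 0.3428 × 0.964030 = 0.330
Short position value = −(long value) = -$0.330

-$0.330 per gallon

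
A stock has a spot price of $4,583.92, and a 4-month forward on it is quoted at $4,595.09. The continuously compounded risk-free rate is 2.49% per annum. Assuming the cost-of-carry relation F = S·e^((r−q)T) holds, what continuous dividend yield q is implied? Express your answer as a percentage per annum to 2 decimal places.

From F = S·e^((r−q)T): (r − q) = ln(F/S)/T
ln(4595.09/4583.92) = ln(1.002437) = 0.002434
(r − q) = 0.002434 / (4/12) = 0.007302
q = r − ln(F/S)/T = 0.0249 − 0.007302 = 0.017598
q = 1.76%

1.76%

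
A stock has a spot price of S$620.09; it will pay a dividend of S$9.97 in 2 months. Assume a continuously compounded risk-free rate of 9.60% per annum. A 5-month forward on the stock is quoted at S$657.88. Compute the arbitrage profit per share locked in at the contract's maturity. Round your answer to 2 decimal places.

S$22.70 per share

PV(dividends) I = 9.97·e^(−0.0960·2/12) = 9.8117
Fair forward F* = (S − I)·e^(rT) = (620.09 − 9.8117)·e^0.040000 = 610.2783 × 1.040811 = 635.1844
Market S$657.88 > fair 635.1844: forward overpriced → cash-and-carry (borrow at r, buy the stock and collect the dividends, short the forward).
Profit at T = |F_mkt − F*| = |657.88 − 635.1844| = S$22.70 per share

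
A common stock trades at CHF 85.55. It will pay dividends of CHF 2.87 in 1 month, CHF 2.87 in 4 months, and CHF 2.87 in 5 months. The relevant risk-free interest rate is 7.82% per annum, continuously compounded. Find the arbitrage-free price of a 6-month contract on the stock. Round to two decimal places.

CHF 80.20

PV(dividends) I = 2.87·e^(−0.0782·1/12) + 2.87·e^(−0.0782·4/12) + 2.87·e^(−0.0782·5/12)
I = 2.8514 + 2.7962 + 2.7780 = 8.4256
F = (S − I)·e^(rT) = (85.55 − 8.4256) · e^(0.0782·6/12)
= 77.1244 · e^0.039100 = 77.1244 × 1.039874 = CHF 80.20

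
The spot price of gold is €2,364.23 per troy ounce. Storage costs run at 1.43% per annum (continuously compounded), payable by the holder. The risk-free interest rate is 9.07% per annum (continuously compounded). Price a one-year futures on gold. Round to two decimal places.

Net carry = r + u − y = 0.0907 + 0.0143 − 0.0000 = 0.1050
F = S·e^((r+u−y)T) = 2364.23 · e^(0.1050 × 12/12) = 2364.23 · e^0.10500000
= 2364.23 × 1.11071061 = €2,625.98 per troy ounce

€2,625.98 per troy ounce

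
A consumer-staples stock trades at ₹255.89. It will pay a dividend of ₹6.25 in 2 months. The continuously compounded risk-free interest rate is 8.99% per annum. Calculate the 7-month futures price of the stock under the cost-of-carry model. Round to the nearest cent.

PV(dividends) I = 6.25·e^(−0.0899·2/12)
I = 6.1571
F = (S − I)·e^(rT) = (255.89 − 6.1571) · e^(0.0899·7/12)
= 249.7329 · e^0.052442 = 249.7329 × 1.053841 = ₹263.18

₹263.18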